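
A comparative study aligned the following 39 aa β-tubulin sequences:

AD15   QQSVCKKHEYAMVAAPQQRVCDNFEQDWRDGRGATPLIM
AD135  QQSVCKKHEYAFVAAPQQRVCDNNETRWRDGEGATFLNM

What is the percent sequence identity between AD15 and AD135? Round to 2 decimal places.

The sequences differ at positions 12 (M/F), 24 (F/N), 26 (Q/T), 27 (D/R), 32 (R/E), 36 (P/F), 38 (I/N).
32 of the 39 sites match, so the percent identity is 32/39 × 100 = 82.05%.

82.05%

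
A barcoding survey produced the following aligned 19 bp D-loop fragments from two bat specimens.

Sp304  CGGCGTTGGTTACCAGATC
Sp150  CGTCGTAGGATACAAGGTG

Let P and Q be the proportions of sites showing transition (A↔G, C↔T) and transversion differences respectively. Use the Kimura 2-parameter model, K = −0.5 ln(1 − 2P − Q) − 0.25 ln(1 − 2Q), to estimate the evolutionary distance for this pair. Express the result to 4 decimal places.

0.4166

Mismatches occur at site 3 (G→T, transversion), site 7 (T→A, transversion), site 10 (T→A, transversion), site 14 (C→A, transversion), site 17 (A→G, transition), site 19 (C→G, transversion).
Of the 6 differences, 1 transition and 5 transversions over 19 sites: P = 1/19 = 0.052632, Q = 5/19 = 0.263158.
d = −0.5·ln(0.631578) − 0.25·ln(0.473684) = −0.5·(-0.459534) − 0.25·(-0.747215) = 0.4166.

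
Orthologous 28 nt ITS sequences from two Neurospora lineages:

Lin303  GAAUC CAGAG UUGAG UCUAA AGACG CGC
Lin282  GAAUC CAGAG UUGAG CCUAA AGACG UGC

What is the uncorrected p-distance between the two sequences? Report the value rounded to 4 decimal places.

0.0714

The sequences differ at positions 16 (U/C), 26 (C/U).
There are 2 differences over 28 sites, so p = 2/28 = 0.0714.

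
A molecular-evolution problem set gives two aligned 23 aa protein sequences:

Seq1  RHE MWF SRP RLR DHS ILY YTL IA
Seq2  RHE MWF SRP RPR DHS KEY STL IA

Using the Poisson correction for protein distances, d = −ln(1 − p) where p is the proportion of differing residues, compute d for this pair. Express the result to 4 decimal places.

The sequences differ at positions 11 (L/P), 16 (I/K), 17 (L/E), 19 (Y/S).
p = 4/23 = 0.173913.
d = −ln(1 − 0.173913) = −ln(0.826087) = 0.1911.

0.1911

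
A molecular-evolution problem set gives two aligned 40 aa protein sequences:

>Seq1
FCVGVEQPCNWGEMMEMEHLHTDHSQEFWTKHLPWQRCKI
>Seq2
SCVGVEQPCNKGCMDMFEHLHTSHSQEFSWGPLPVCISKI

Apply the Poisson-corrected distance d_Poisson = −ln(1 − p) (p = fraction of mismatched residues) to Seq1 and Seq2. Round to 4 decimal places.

The sequences differ at positions 1 (F/S), 11 (W/K), 13 (E/C), 15 (M/D), 16 (E/M), 17 (M/F), 23 (D/S), 29 (W/S), 30 (T/W), 31 (K/G), 32 (H/P), 35 (W/V), 36 (Q/C), 37 (R/I), 38 (C/S).
p = 15/40 = 0.375000.
d = −ln(1 − 0.375000) = −ln(0.625000) = 0.4700.

0.4700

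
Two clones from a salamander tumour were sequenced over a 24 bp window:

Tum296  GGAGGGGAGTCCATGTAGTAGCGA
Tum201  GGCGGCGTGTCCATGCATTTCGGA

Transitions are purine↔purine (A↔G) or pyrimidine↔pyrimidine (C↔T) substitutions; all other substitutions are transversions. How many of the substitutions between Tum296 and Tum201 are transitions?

Mismatches occur at site 3 (A/C, transversion), site 6 (G/C, transversion), site 8 (A/T, transversion), site 16 (T/C, transition), site 18 (G/T, transversion), site 20 (A/T, transversion), site 21 (G/C, transversion), site 22 (C/G, transversion).
Of the 8 differences, 1 transition and 7 transversions, so the answer is 1.

1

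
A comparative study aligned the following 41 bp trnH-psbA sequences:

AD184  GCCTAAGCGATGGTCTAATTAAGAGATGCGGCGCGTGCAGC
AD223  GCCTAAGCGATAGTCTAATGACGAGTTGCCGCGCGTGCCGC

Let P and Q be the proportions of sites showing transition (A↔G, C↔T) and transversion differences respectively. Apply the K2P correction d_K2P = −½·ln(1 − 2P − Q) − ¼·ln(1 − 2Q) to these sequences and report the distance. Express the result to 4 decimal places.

0.1635

The sequences differ at positions 12 (G/A, transition), 20 (T/G, transversion), 22 (A/C, transversion), 26 (A/T, transversion), 30 (G/C, transversion), 39 (A/C, transversion).
Of the 6 differences, 1 transition and 5 transversions over 41 sites: P = 1/41 = 0.024390, Q = 5/41 = 0.121951.
d = −0.5·ln(0.829269) − 0.25·ln(0.756098) = −0.5·(-0.187211) − 0.25·(-0.279584) = 0.1635.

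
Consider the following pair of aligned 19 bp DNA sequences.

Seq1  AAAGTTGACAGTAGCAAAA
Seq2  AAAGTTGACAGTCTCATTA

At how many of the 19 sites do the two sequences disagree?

The sequences differ at positions 13 (A/C), 14 (G/T), 17 (A/T), 18 (A/T).
That gives 4 mismatches out of 19 aligned sites, so the Hamming distance is 4.

4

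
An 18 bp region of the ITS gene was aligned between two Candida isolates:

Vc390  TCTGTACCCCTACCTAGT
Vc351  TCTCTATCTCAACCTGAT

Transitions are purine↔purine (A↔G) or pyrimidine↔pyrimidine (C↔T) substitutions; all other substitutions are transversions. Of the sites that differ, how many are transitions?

Differing sites — 4:G/C (Tv); 7:C/T (Ti); 9:C/T (Ti); 11:T/A (Tv); 16:A/G (Ti); 17:G/A (Ti).
Of the 6 differences, 4 transitions and 2 transversions, so the answer is 4.

4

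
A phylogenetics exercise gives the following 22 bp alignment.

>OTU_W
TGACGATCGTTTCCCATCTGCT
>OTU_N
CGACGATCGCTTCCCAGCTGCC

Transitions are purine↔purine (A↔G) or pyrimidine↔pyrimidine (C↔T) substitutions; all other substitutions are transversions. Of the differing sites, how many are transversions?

1

Mismatches occur at site 1 (T↔C, transition), site 10 (T↔C, transition), site 17 (T↔G, transversion), site 22 (T↔C, transition).
Of the 4 differences, 3 transitions and 1 transversion, so the answer is 1.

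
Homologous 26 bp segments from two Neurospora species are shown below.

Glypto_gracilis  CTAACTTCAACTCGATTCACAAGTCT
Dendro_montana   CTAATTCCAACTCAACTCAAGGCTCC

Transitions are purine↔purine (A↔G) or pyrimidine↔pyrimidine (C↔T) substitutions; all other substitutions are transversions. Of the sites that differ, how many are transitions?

7

Differing sites — 5:C/T (Ti); 7:T/C (Ti); 14:G/A (Ti); 16:T/C (Ti); 20:C/A (Tv); 21:A/G (Ti); 22:A/G (Ti); 23:G/C (Tv); 26:T/C (Ti).
Of the 9 differences, 7 transitions and 2 transversions, so the answer is 7.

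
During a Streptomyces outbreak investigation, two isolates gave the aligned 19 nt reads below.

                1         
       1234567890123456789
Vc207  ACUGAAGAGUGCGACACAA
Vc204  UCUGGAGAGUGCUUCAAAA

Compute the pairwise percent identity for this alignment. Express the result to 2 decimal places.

The sequences differ at positions 1 (A/U), 5 (A/G), 13 (G/U), 14 (A/U), 17 (C/A).
14 of the 19 sites match, so the percent identity is 14/19 × 100 = 73.68%.

73.68%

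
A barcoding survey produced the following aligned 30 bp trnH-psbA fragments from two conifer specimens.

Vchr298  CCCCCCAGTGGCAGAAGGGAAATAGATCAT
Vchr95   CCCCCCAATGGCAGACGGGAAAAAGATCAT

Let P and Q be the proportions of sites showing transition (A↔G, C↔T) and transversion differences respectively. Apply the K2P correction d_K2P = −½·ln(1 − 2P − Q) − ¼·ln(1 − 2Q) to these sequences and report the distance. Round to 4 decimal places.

0.1073

The sequences differ at positions 8 (G/A, transition), 16 (A/C, transversion), 23 (T/A, transversion).
Of the 3 differences, 1 transition and 2 transversions over 30 sites: P = 1/30 = 0.033333, Q = 2/30 = 0.066667.
d = −0.5·ln(0.866667) − 0.25·ln(0.866666) = −0.5·(-0.143100) − 0.25·(-0.143102) = 0.1073.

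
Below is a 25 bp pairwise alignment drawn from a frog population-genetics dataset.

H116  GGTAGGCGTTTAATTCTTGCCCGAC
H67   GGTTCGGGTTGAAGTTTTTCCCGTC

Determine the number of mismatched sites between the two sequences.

8

The sequences differ at positions 4 (A/T), 5 (G/C), 7 (C/G), 11 (T/G), 14 (T/G), 16 (C/T), 19 (G/T), 24 (A/T).
That gives 8 mismatches out of 25 aligned sites, so the Hamming distance is 8.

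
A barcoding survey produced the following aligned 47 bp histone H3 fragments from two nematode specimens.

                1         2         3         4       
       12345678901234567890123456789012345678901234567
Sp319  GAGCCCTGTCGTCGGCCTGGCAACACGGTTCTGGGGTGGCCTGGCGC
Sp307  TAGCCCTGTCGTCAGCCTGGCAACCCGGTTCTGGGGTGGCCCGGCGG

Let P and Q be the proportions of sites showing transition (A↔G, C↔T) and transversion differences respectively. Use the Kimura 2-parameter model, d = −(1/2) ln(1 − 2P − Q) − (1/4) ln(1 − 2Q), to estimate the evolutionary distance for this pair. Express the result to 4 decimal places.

Differing sites — 1:G/T (Tv); 14:G/A (Ti); 25:A/C (Tv); 42:T/C (Ti); 47:C/G (Tv).
Of the 5 differences, 2 transitions and 3 transversions over 47 sites: P = 2/47 = 0.042553, Q = 3/47 = 0.063830.
d = −0.5·ln(0.851064) − 0.25·ln(0.872340) = −0.5·(-0.161268) − 0.25·(-0.136576) = 0.1148.

0.1148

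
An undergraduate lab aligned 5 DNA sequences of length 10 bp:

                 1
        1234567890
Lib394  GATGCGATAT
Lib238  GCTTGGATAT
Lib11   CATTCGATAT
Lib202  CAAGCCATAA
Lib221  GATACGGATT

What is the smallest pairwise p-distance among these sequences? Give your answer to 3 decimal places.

Pairwise Hamming distances:
  Lib394 vs Lib238: 3
  Lib394 vs Lib11: 2
  Lib394 vs Lib202: 4
  Lib394 vs Lib221: 4
  Lib238 vs Lib11: 3
  Lib238 vs Lib202: 7
  Lib238 vs Lib221: 6
  Lib11 vs Lib202: 4
  Lib11 vs Lib221: 5
  Lib202 vs Lib221: 8
The smallest is 2 mismatches, between Lib394 and Lib11; p = 2/10 = 0.200.

0.200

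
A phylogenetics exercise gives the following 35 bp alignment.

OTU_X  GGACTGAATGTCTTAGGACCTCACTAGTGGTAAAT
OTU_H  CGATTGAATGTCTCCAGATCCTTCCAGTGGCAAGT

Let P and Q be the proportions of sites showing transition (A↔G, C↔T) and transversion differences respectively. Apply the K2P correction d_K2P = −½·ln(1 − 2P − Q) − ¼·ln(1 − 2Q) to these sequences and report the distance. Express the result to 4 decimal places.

0.5052

Mismatches occur at site 1 (G↔C, transversion), site 4 (C↔T, transition), site 14 (T↔C, transition), site 15 (A↔C, transversion), site 16 (G↔A, transition), site 19 (C↔T, transition), site 21 (T↔C, transition), site 22 (C↔T, transition), site 23 (A↔T, transversion), site 25 (T↔C, transition), site 31 (T↔C, transition), site 34 (A↔G, transition).
Of the 12 differences, 9 transitions and 3 transversions over 35 sites: P = 9/35 = 0.257143, Q = 3/35 = 0.085714.
d = −0.5·ln(0.400000) − 0.25·ln(0.828572) = −0.5·(-0.916291) − 0.25·(-0.188052) = 0.5052.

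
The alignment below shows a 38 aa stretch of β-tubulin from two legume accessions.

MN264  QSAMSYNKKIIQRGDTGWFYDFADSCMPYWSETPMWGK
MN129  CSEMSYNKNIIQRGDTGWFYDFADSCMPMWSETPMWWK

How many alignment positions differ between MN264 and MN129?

Mismatches occur at site 1 (Q→C), site 3 (A→E), site 9 (K→N), site 29 (Y→M), site 37 (G→W).
That gives 5 mismatches out of 38 aligned sites, so the Hamming distance is 5.

5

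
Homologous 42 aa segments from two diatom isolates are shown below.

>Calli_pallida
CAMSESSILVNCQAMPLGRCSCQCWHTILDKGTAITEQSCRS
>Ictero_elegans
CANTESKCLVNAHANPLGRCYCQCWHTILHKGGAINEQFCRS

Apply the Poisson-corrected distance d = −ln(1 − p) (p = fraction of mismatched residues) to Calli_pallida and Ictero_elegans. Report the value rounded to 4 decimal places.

0.3365

Mismatches occur at site 3 (M↔N), site 4 (S↔T), site 7 (S↔K), site 8 (I↔C), site 12 (C↔A), site 13 (Q↔H), site 15 (M↔N), site 21 (S↔Y), site 30 (D↔H), site 33 (T↔G), site 36 (T↔N), site 39 (S↔F).
p = 12/42 = 0.285714.
d = −ln(1 − 0.285714) = −ln(0.714286) = 0.3365.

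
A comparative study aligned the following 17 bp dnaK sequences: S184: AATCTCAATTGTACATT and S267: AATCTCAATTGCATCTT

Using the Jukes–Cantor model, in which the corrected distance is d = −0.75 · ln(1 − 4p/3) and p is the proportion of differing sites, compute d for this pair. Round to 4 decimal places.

The sequences differ at positions 12 (T/C), 14 (C/T), 15 (A/C).
p = 3/17 = 0.176471.
d = −0.75 · ln(1 − (4/3)·0.176471) = −0.75 · ln(0.764705) = −0.75 · (-0.268265) = 0.2012.

0.2012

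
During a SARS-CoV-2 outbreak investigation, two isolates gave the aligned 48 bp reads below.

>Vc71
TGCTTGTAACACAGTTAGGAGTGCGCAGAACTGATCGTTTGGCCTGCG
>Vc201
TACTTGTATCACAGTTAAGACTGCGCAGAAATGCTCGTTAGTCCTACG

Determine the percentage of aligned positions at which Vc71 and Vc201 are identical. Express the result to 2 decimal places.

The sequences differ at positions 2 (G/A), 9 (A/T), 18 (G/A), 21 (G/C), 31 (C/A), 34 (A/C), 40 (T/A), 42 (G/T), 46 (G/A).
39 of the 48 sites match, so the percent identity is 39/48 × 100 = 81.25%.

81.25%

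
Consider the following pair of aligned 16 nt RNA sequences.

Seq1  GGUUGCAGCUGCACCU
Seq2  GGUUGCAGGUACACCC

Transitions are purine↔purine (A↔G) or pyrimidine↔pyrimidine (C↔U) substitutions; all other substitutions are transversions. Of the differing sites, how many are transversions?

Differing sites — 9:C/G (Tv); 11:G/A (Ti); 16:U/C (Ti).
Of the 3 differences, 2 transitions and 1 transversion, so the answer is 1.

1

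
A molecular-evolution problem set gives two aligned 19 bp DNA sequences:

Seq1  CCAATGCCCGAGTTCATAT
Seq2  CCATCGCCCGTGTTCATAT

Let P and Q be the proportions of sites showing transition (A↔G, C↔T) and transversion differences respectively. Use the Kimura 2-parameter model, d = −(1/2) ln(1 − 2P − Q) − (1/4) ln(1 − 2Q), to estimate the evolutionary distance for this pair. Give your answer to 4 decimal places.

Differing sites — 4:A/T (Tv); 5:T/C (Ti); 11:A/T (Tv).
Of the 3 differences, 1 transition and 2 transversions over 19 sites: P = 1/19 = 0.052632, Q = 2/19 = 0.105263.
d = −0.5·ln(0.789473) − 0.25·ln(0.789474) = −0.5·(-0.236390) − 0.25·(-0.236388) = 0.1773.

0.1773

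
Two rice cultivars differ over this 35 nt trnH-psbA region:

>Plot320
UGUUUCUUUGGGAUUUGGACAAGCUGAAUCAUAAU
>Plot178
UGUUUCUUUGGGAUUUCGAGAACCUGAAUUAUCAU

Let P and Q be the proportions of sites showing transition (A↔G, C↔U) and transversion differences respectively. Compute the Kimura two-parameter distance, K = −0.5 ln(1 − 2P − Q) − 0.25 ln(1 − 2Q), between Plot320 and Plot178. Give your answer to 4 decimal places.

Differing sites — 17:G/C (Tv); 20:C/G (Tv); 23:G/C (Tv); 30:C/U (Ti); 33:A/C (Tv).
Of the 5 differences, 1 transition and 4 transversions over 35 sites: P = 1/35 = 0.028571, Q = 4/35 = 0.114286.
d = −0.5·ln(0.828572) − 0.25·ln(0.771428) = −0.5·(-0.188052) − 0.25·(-0.259512) = 0.1589.

0.1589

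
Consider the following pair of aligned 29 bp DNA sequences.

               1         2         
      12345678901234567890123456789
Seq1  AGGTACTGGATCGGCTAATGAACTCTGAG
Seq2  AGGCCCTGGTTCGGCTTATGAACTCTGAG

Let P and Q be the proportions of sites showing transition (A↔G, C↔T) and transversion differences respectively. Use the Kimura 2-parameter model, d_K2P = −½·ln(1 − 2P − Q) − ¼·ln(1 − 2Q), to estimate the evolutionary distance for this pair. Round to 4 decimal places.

0.1526

The sequences differ at positions 4 (T/C, transition), 5 (A/C, transversion), 10 (A/T, transversion), 17 (A/T, transversion).
Of the 4 differences, 1 transition and 3 transversions over 29 sites: P = 1/29 = 0.034483, Q = 3/29 = 0.103448.
d = −0.5·ln(0.827586) − 0.25·ln(0.793104) = −0.5·(-0.189242) − 0.25·(-0.231801) = 0.1526.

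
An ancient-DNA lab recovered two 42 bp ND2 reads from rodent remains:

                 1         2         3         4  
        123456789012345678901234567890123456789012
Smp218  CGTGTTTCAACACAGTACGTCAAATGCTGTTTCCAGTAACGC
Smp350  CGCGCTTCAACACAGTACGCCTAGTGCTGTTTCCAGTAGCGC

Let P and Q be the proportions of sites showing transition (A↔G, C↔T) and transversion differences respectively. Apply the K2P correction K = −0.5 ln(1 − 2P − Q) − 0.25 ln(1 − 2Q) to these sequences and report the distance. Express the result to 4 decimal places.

0.1640

The sequences differ at positions 3 (T/C, transition), 5 (T/C, transition), 20 (T/C, transition), 22 (A/T, transversion), 24 (A/G, transition), 39 (A/G, transition).
Of the 6 differences, 5 transitions and 1 transversion over 42 sites: P = 5/42 = 0.119048, Q = 1/42 = 0.023810.
d = −0.5·ln(0.738094) − 0.25·ln(0.952380) = −0.5·(-0.303684) − 0.25·(-0.048791) = 0.1640.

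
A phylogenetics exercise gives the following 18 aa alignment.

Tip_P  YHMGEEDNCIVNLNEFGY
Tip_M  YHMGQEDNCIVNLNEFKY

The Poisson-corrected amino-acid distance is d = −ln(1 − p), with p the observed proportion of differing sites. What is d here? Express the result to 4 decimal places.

0.1178

Differing sites — 5:E/Q; 17:G/K.
p = 2/18 = 0.111111.
d = −ln(1 − 0.111111) = −ln(0.888889) = 0.1178.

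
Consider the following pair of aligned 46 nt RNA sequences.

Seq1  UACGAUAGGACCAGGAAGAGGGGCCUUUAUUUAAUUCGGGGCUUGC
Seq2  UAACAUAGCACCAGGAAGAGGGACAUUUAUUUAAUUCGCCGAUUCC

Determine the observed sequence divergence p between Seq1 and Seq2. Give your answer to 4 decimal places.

The sequences differ at positions 3 (C/A), 4 (G/C), 9 (G/C), 23 (G/A), 25 (C/A), 39 (G/C), 40 (G/C), 42 (C/A), 45 (G/C).
There are 9 differences over 46 sites, so p = 9/46 = 0.1957.

0.1957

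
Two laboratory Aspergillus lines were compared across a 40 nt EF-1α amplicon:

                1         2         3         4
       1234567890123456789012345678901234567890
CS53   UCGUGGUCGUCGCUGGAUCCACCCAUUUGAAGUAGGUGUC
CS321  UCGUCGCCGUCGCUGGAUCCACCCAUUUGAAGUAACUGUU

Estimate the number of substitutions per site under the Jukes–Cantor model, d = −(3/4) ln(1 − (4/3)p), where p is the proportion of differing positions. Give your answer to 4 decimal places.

0.1367

Differing sites — 5:G/C; 7:U/C; 35:G/A; 36:G/C; 40:C/U.
p = 5/40 = 0.125000.
d = −0.75 · ln(1 − (4/3)·0.125000) = −0.75 · ln(0.833333) = −0.75 · (-0.182322) = 0.1367.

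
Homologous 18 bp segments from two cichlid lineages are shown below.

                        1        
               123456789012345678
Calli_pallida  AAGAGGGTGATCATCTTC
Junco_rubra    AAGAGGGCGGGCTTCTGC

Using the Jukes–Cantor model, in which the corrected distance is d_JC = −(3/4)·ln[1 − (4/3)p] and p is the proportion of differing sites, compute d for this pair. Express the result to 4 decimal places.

0.3470

Mismatches occur at site 8 (T/C), site 10 (A/G), site 11 (T/G), site 13 (A/T), site 17 (T/G).
p = 5/18 = 0.277778.
d = −0.75 · ln(1 − (4/3)·0.277778) = −0.75 · ln(0.629629) = −0.75 · (-0.462625) = 0.3470.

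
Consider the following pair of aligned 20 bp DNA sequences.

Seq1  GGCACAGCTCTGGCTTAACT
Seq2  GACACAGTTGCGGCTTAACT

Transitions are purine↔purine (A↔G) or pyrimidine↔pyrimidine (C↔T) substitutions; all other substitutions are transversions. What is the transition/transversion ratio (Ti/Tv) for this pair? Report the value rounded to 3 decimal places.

3.000

Differing sites — 2:G/A (Ti); 8:C/T (Ti); 10:C/G (Tv); 11:T/C (Ti).
Of the 4 differences, 3 transitions and 1 transversion, so Ti/Tv = 3/1 = 3.000.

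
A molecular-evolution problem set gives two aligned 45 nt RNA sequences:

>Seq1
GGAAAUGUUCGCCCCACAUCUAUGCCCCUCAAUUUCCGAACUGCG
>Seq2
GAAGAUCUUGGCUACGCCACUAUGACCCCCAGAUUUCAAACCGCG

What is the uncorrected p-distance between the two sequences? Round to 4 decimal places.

Mismatches occur at site 2 (G↔A), site 4 (A↔G), site 7 (G↔C), site 10 (C↔G), site 13 (C↔U), site 14 (C↔A), site 16 (A↔G), site 18 (A↔C), site 19 (U↔A), site 25 (C↔A), site 29 (U↔C), site 32 (A↔G), site 33 (U↔A), site 36 (C↔U), site 38 (G↔A), site 42 (U↔C).
There are 16 differences over 45 sites, so p = 16/45 = 0.3556.

0.3556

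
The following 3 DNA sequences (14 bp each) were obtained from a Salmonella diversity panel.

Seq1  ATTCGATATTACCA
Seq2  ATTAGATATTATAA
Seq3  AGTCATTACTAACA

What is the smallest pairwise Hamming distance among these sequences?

3

Pairwise Hamming distances:
  Seq1 vs Seq2: 3
  Seq1 vs Seq3: 5
  Seq2 vs Seq3: 7
The smallest is 3, between Seq1 and Seq2.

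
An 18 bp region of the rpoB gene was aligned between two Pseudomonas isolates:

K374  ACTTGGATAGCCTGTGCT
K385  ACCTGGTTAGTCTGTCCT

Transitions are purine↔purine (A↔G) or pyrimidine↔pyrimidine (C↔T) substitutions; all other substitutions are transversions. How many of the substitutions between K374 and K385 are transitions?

Differing sites — 3:T/C (Ti); 7:A/T (Tv); 11:C/T (Ti); 16:G/C (Tv).
Of the 4 differences, 2 transitions and 2 transversions, so the answer is 2.

2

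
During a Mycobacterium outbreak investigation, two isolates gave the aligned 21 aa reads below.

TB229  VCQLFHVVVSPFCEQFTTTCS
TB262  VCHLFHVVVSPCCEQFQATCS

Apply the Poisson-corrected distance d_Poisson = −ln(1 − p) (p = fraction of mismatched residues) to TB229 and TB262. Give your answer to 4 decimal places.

Mismatches occur at site 3 (Q→H), site 12 (F→C), site 17 (T→Q), site 18 (T→A).
p = 4/21 = 0.190476.
d = −ln(1 − 0.190476) = −ln(0.809524) = 0.2113.

0.2113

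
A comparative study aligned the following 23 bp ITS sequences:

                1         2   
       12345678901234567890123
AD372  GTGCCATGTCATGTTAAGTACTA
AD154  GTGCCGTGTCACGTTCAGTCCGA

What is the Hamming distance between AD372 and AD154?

5

Mismatches occur at site 6 (A/G), site 12 (T/C), site 16 (A/C), site 20 (A/C), site 22 (T/G).
That gives 5 mismatches out of 23 aligned sites, so the Hamming distance is 5.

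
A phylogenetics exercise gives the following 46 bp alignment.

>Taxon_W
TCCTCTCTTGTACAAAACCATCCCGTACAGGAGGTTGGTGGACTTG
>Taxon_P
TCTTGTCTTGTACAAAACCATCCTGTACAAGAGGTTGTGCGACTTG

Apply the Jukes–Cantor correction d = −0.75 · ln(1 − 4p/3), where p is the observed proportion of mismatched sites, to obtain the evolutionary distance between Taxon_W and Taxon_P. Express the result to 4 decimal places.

Differing sites — 3:C/T; 5:C/G; 24:C/T; 30:G/A; 38:G/T; 39:T/G; 40:G/C.
p = 7/46 = 0.152174.
d = −0.75 · ln(1 − (4/3)·0.152174) = −0.75 · ln(0.797101) = −0.75 · (-0.226774) = 0.1701.

0.1701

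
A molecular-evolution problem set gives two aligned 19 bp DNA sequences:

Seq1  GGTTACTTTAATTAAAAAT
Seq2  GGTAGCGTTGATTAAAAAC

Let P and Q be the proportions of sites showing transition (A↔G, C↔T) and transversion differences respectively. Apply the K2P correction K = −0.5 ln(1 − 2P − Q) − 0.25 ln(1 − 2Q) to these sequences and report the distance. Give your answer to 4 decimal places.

0.3324

The sequences differ at positions 4 (T/A, transversion), 5 (A/G, transition), 7 (T/G, transversion), 10 (A/G, transition), 19 (T/C, transition).
Of the 5 differences, 3 transitions and 2 transversions over 19 sites: P = 3/19 = 0.157895, Q = 2/19 = 0.105263.
d = −0.5·ln(0.578947) − 0.25·ln(0.789474) = −0.5·(-0.546544) − 0.25·(-0.236388) = 0.3324.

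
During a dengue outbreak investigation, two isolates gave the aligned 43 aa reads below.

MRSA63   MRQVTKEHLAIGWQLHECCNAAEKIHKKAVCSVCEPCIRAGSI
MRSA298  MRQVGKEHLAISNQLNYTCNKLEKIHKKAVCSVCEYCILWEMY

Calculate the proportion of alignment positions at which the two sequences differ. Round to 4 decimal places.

0.3256

Differing sites — 5:T/G; 12:G/S; 13:W/N; 16:H/N; 17:E/Y; 18:C/T; 21:A/K; 22:A/L; 36:P/Y; 39:R/L; 40:A/W; 41:G/E; 42:S/M; 43:I/Y.
There are 14 differences over 43 sites, so p = 14/43 = 0.3256.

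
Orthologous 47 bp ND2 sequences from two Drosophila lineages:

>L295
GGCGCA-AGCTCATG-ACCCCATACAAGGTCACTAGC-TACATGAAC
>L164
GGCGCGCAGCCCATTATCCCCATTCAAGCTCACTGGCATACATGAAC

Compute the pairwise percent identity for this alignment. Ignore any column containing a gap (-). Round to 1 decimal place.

84.1%

Excluding the 3 gap columns leaves 44 comparable sites.
The sequences differ at positions 6 (A/G), 11 (T/C), 15 (G/T), 17 (A/T), 24 (A/T), 29 (G/C), 35 (A/G).
37 of the 44 comparable sites match, so the percent identity is 37/44 × 100 = 84.1%.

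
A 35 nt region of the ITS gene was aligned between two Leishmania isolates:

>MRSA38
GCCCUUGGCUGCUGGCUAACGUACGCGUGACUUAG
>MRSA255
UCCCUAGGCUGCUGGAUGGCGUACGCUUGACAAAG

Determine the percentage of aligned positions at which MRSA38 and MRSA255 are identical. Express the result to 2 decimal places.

77.14%

The sequences differ at positions 1 (G/U), 6 (U/A), 16 (C/A), 18 (A/G), 19 (A/G), 27 (G/U), 32 (U/A), 33 (U/A).
27 of the 35 sites match, so the percent identity is 27/35 × 100 = 77.14%.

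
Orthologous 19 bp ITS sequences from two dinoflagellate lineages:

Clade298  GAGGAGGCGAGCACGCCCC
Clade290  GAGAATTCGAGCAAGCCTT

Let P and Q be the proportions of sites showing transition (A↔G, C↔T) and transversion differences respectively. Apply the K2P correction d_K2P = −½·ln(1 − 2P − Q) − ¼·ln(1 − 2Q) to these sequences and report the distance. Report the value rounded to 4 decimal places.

0.4158

The sequences differ at positions 4 (G/A, transition), 6 (G/T, transversion), 7 (G/T, transversion), 14 (C/A, transversion), 18 (C/T, transition), 19 (C/T, transition).
Of the 6 differences, 3 transitions and 3 transversions over 19 sites: P = 3/19 = 0.157895, Q = 3/19 = 0.157895.
d = −0.5·ln(0.526315) − 0.25·ln(0.684210) = −0.5·(-0.641855) − 0.25·(-0.379490) = 0.4158.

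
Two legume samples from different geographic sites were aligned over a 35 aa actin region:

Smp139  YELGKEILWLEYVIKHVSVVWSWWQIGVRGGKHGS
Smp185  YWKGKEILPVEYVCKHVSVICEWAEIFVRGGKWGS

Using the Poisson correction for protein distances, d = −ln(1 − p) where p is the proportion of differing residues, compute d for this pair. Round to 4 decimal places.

0.4199

Differing sites — 2:E/W; 3:L/K; 9:W/P; 10:L/V; 14:I/C; 20:V/I; 21:W/C; 22:S/E; 24:W/A; 25:Q/E; 27:G/F; 33:H/W.
p = 12/35 = 0.342857.
d = −ln(1 − 0.342857) = −ln(0.657143) = 0.4199.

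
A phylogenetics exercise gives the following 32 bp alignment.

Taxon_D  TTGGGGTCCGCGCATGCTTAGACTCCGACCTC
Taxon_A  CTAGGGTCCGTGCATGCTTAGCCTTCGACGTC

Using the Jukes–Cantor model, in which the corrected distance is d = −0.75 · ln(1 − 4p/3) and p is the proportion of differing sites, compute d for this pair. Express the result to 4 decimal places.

0.2158

Mismatches occur at site 1 (T/C), site 3 (G/A), site 11 (C/T), site 22 (A/C), site 25 (C/T), site 30 (C/G).
p = 6/32 = 0.187500.
d = −0.75 · ln(1 − (4/3)·0.187500) = −0.75 · ln(0.750000) = −0.75 · (-0.287682) = 0.2158.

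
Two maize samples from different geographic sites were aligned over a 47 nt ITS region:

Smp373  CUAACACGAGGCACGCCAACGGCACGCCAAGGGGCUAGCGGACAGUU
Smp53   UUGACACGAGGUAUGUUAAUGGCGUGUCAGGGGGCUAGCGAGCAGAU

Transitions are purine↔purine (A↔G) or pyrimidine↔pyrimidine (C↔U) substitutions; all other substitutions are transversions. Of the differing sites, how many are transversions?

1

Differing sites — 1:C/U (Ti); 3:A/G (Ti); 12:C/U (Ti); 14:C/U (Ti); 16:C/U (Ti); 17:C/U (Ti); 20:C/U (Ti); 24:A/G (Ti); 25:C/U (Ti); 27:C/U (Ti); 30:A/G (Ti); 41:G/A (Ti); 42:A/G (Ti); 46:U/A (Tv).
Of the 14 differences, 13 transitions and 1 transversion, so the answer is 1.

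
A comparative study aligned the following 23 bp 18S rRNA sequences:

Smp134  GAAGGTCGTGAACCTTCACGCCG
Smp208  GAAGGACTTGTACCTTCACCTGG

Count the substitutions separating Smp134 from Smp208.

Differing sites — 6:T/A; 8:G/T; 11:A/T; 20:G/C; 21:C/T; 22:C/G.
That gives 6 mismatches out of 23 aligned sites, so the Hamming distance is 6.

6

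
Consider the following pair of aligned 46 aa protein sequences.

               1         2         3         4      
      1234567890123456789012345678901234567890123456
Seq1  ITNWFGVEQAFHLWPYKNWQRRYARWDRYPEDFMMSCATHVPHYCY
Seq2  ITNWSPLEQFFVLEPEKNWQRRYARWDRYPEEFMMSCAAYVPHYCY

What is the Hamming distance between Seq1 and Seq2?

The sequences differ at positions 5 (F/S), 6 (G/P), 7 (V/L), 10 (A/F), 12 (H/V), 14 (W/E), 16 (Y/E), 32 (D/E), 39 (T/A), 40 (H/Y).
That gives 10 mismatches out of 46 aligned sites, so the Hamming distance is 10.

10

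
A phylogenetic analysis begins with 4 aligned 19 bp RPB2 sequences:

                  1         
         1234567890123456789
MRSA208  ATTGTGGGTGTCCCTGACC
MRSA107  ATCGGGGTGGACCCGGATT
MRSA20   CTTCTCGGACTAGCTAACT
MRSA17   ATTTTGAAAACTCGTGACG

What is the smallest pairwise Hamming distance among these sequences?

8

Pairwise Hamming distances:
  MRSA208 vs MRSA107: 8
  MRSA208 vs MRSA20: 9
  MRSA208 vs MRSA17: 9
  MRSA107 vs MRSA20: 14
  MRSA107 vs MRSA17: 13
  MRSA20 vs MRSA17: 12
The smallest is 8, between MRSA208 and MRSA107.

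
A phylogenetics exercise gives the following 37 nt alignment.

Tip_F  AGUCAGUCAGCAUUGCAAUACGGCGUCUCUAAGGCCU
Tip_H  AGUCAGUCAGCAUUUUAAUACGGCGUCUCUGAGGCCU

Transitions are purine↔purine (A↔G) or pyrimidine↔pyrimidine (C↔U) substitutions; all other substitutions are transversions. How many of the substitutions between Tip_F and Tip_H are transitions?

Differing sites — 15:G/U (Tv); 16:C/U (Ti); 31:A/G (Ti).
Of the 3 differences, 2 transitions and 1 transversion, so the answer is 2.

2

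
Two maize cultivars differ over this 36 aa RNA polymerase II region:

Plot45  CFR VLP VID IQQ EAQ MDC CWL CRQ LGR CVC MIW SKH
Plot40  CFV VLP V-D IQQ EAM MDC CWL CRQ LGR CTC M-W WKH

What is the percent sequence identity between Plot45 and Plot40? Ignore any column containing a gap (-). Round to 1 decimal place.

Excluding the 2 gap columns leaves 34 comparable sites.
Differing sites — 3:R/V; 15:Q/M; 29:V/T; 34:S/W.
30 of the 34 comparable sites match, so the percent identity is 30/34 × 100 = 88.2%.

88.2%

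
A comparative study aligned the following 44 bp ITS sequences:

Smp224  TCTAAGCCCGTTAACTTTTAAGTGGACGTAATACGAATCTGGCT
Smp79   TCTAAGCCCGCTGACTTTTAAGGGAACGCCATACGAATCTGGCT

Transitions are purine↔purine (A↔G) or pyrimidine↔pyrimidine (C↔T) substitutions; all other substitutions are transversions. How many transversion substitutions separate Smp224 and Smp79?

Differing sites — 11:T/C (Ti); 13:A/G (Ti); 23:T/G (Tv); 25:G/A (Ti); 29:T/C (Ti); 30:A/C (Tv).
Of the 6 differences, 4 transitions and 2 transversions, so the answer is 2.

2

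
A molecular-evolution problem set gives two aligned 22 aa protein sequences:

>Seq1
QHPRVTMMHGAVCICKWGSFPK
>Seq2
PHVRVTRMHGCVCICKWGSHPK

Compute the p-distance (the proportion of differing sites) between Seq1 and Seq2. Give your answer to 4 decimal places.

0.2273

Differing sites — 1:Q/P; 3:P/V; 7:M/R; 11:A/C; 20:F/H.
There are 5 differences over 22 sites, so p = 5/22 = 0.2273.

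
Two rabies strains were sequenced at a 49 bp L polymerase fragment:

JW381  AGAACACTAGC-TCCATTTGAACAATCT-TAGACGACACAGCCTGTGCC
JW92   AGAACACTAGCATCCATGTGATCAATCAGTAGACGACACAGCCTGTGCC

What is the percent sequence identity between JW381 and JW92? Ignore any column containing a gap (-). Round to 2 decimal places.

93.62%

Excluding the 2 gap columns leaves 47 comparable sites.
The sequences differ at positions 18 (T/G), 22 (A/T), 28 (T/A).
44 of the 47 comparable sites match, so the percent identity is 44/47 × 100 = 93.62%.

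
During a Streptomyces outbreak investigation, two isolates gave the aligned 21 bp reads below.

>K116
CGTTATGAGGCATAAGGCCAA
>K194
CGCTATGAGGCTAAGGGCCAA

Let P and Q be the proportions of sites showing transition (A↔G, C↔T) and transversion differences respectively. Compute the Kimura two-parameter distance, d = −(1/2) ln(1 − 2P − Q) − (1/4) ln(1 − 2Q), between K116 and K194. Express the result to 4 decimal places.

0.2211

Mismatches occur at site 3 (T→C, transition), site 12 (A→T, transversion), site 13 (T→A, transversion), site 15 (A→G, transition).
Of the 4 differences, 2 transitions and 2 transversions over 21 sites: P = 2/21 = 0.095238, Q = 2/21 = 0.095238.
d = −0.5·ln(0.714286) − 0.25·ln(0.809524) = −0.5·(-0.336472) − 0.25·(-0.211309) = 0.2211.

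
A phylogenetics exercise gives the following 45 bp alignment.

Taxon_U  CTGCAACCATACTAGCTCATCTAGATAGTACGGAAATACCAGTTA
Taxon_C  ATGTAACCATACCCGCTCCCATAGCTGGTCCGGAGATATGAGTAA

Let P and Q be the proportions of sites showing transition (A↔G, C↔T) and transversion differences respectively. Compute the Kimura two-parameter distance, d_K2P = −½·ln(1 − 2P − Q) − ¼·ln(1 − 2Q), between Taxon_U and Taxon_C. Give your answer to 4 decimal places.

The sequences differ at positions 1 (C/A, transversion), 4 (C/T, transition), 13 (T/C, transition), 14 (A/C, transversion), 19 (A/C, transversion), 20 (T/C, transition), 21 (C/A, transversion), 25 (A/C, transversion), 27 (A/G, transition), 30 (A/C, transversion), 35 (A/G, transition), 39 (C/T, transition), 40 (C/G, transversion), 44 (T/A, transversion).
Of the 14 differences, 6 transitions and 8 transversions over 45 sites: P = 6/45 = 0.133333, Q = 8/45 = 0.177778.
d = −0.5·ln(0.555556) − 0.25·ln(0.644444) = −0.5·(-0.587786) − 0.25·(-0.439367) = 0.4037.

0.4037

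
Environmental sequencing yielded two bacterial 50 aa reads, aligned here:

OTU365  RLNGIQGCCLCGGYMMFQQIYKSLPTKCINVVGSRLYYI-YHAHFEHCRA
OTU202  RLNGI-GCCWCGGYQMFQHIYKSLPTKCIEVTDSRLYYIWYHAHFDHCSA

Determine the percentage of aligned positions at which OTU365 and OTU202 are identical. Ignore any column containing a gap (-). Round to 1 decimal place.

83.3%

Excluding the 2 gap columns leaves 48 comparable sites.
The sequences differ at positions 10 (L/W), 15 (M/Q), 19 (Q/H), 30 (N/E), 32 (V/T), 33 (G/D), 46 (E/D), 49 (R/S).
40 of the 48 comparable sites match, so the percent identity is 40/48 × 100 = 83.3%.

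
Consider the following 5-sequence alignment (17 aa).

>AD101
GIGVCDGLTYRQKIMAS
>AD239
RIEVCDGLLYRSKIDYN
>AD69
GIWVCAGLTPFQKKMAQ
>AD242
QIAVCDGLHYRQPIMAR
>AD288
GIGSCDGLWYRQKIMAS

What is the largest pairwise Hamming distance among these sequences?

Pairwise Hamming distances:
  AD101 vs AD239: 7
  AD101 vs AD69: 6
  AD101 vs AD242: 5
  AD101 vs AD288: 2
  AD239 vs AD69: 11
  AD239 vs AD242: 8
  AD239 vs AD288: 8
  AD69 vs AD242: 9
  AD69 vs AD288: 8
  AD242 vs AD288: 6
The largest is 11, between AD239 and AD69.

11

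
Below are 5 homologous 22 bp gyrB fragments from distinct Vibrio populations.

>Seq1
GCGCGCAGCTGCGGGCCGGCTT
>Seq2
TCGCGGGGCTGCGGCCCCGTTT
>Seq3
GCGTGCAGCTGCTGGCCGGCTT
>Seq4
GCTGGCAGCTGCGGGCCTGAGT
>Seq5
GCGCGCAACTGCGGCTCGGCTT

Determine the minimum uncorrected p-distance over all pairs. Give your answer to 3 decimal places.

0.091

Pairwise Hamming distances:
  Seq1 vs Seq2: 6
  Seq1 vs Seq3: 2
  Seq1 vs Seq4: 5
  Seq1 vs Seq5: 3
  Seq2 vs Seq3: 8
  Seq2 vs Seq4: 9
  Seq2 vs Seq5: 7
  Seq3 vs Seq4: 6
  Seq3 vs Seq5: 5
  Seq4 vs Seq5: 8
The smallest is 2 mismatches, between Seq1 and Seq3; p = 2/22 = 0.091.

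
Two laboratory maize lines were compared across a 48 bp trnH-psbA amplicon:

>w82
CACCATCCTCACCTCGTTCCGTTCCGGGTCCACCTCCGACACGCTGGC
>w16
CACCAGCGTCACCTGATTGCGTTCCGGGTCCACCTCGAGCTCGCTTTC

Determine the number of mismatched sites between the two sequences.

11

Differing sites — 6:T/G; 8:C/G; 15:C/G; 16:G/A; 19:C/G; 37:C/G; 38:G/A; 39:A/G; 41:A/T; 46:G/T; 47:G/T.
That gives 11 mismatches out of 48 aligned sites, so the Hamming distance is 11.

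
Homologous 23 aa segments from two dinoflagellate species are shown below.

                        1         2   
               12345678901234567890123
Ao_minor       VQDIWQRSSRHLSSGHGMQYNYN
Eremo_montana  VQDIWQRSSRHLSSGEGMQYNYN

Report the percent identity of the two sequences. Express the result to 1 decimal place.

95.7%

Differing sites — 16:H/E.
22 of the 23 sites match, so the percent identity is 22/23 × 100 = 95.7%.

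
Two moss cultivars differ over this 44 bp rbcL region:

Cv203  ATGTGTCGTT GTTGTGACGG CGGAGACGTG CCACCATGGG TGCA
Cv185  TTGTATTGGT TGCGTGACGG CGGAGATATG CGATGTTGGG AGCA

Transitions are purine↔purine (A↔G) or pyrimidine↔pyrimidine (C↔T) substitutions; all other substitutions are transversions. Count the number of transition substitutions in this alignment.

Differing sites — 1:A/T (Tv); 5:G/A (Ti); 7:C/T (Ti); 9:T/G (Tv); 11:G/T (Tv); 12:T/G (Tv); 13:T/C (Ti); 27:C/T (Ti); 28:G/A (Ti); 32:C/G (Tv); 34:C/T (Ti); 35:C/G (Tv); 36:A/T (Tv); 41:T/A (Tv).
Of the 14 differences, 6 transitions and 8 transversions, so the answer is 6.

6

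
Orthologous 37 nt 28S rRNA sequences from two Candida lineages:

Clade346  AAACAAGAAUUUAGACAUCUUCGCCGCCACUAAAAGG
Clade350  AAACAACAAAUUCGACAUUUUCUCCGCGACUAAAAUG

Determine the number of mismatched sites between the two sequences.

Differing sites — 7:G/C; 10:U/A; 13:A/C; 19:C/U; 23:G/U; 28:C/G; 36:G/U.
That gives 7 mismatches out of 37 aligned sites, so the Hamming distance is 7.

7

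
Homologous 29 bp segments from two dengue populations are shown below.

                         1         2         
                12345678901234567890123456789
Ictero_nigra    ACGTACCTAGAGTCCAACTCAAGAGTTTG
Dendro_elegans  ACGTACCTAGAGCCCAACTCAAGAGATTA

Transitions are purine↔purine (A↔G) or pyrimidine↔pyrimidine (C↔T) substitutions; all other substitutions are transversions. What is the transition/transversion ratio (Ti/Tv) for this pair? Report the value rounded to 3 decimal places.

The sequences differ at positions 13 (T/C, transition), 26 (T/A, transversion), 29 (G/A, transition).
Of the 3 differences, 2 transitions and 1 transversion, so Ti/Tv = 2/1 = 2.000.

2.000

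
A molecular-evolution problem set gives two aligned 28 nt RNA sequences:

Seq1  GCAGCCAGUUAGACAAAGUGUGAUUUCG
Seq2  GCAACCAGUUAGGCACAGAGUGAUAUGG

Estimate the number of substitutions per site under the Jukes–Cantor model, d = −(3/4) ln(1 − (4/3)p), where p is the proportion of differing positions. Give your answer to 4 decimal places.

Mismatches occur at site 4 (G/A), site 13 (A/G), site 16 (A/C), site 19 (U/A), site 25 (U/A), site 27 (C/G).
p = 6/28 = 0.214286.
d = −0.75 · ln(1 − (4/3)·0.214286) = −0.75 · ln(0.714285) = −0.75 · (-0.336473) = 0.2524.

0.2524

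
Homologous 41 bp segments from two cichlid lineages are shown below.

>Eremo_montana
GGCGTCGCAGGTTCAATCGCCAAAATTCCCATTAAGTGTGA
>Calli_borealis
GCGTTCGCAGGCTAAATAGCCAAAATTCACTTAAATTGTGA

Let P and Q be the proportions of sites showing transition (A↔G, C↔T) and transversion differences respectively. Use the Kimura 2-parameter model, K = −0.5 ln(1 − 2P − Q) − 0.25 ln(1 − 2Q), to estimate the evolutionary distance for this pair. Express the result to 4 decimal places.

0.3007

Differing sites — 2:G/C (Tv); 3:C/G (Tv); 4:G/T (Tv); 12:T/C (Ti); 14:C/A (Tv); 18:C/A (Tv); 29:C/A (Tv); 31:A/T (Tv); 33:T/A (Tv); 36:G/T (Tv).
Of the 10 differences, 1 transition and 9 transversions over 41 sites: P = 1/41 = 0.024390, Q = 9/41 = 0.219512.
d = −0.5·ln(0.731708) − 0.25·ln(0.560976) = −0.5·(-0.312374) − 0.25·(-0.578077) = 0.3007.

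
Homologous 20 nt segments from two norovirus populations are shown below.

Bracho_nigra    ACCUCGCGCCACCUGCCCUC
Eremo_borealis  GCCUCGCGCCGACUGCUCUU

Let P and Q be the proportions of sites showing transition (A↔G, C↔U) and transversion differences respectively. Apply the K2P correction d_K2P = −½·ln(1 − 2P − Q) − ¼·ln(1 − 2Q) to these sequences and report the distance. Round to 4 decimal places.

Differing sites — 1:A/G (Ti); 11:A/G (Ti); 12:C/A (Tv); 17:C/U (Ti); 20:C/U (Ti).
Of the 5 differences, 4 transitions and 1 transversion over 20 sites: P = 4/20 = 0.200000, Q = 1/20 = 0.050000.
d = −0.5·ln(0.550000) − 0.25·ln(0.900000) = −0.5·(-0.597837) − 0.25·(-0.105361) = 0.3253.

0.3253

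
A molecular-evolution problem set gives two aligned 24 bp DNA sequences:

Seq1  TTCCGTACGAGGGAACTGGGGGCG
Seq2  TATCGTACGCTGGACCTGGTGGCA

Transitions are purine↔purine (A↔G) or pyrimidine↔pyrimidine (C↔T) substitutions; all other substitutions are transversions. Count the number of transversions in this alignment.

5

Differing sites — 2:T/A (Tv); 3:C/T (Ti); 10:A/C (Tv); 11:G/T (Tv); 15:A/C (Tv); 20:G/T (Tv); 24:G/A (Ti).
Of the 7 differences, 2 transitions and 5 transversions, so the answer is 5.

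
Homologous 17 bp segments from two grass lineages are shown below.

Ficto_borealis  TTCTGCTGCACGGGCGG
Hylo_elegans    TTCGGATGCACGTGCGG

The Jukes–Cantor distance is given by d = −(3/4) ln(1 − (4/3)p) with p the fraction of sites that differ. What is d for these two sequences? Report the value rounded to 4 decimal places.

Differing sites — 4:T/G; 6:C/A; 13:G/T.
p = 3/17 = 0.176471.
d = −0.75 · ln(1 − (4/3)·0.176471) = −0.75 · ln(0.764705) = −0.75 · (-0.268265) = 0.2012.

0.2012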